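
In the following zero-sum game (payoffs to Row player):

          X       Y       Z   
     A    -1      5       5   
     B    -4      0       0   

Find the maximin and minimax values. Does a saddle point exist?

Maximin = -1, Minimax = -1, Saddle: True

Work:
Row minimums: [-1, -4] → maximin = -1
Column maximums: [-1, 5, 5] → minimax = -1
Saddle point exists! Game value = -1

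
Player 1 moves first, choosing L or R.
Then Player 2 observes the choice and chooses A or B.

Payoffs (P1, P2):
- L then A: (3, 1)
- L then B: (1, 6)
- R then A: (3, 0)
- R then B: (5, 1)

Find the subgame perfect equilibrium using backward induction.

P1 plays R, P2 plays B after L and B after R; Payoff (5, 1)

Work:
Backward induction:
After L: P2 chooses B → P1 gets 1
After R: P2 chooses B → P1 gets 5
P1 chooses R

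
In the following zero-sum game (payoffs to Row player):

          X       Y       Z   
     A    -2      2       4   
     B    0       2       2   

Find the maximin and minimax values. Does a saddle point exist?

Maximin = 0, Minimax = 0, Saddle: True

Work:
Row minimums: [-2, 0] → maximin = 0
Column maximums: [0, 2, 4] → minimax = 0
Saddle point exists! Game value = 0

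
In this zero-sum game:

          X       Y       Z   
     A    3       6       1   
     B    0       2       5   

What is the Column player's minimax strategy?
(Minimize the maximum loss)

Column should play X, value = 3

Work:
Column player minimizes Row's maximum payoff:
Column X: max payoff to Row = 3
Column Y: max payoff to Row = 6
Column Z: max payoff to Row = 5
Minimum is 3, achieved by column X.
Minimax strategy: X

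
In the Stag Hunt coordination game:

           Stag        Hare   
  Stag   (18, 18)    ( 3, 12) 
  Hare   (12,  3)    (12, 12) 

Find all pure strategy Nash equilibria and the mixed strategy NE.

Pure NE: (Stag, Stag) and (Hare, Hare); Mixed NE: p = 0.6, q = 0.6

Work:
Check pure NE:
(Stag, Stag): (18, 18) - no unilateral deviation beneficial
(Hare, Hare): (12, 12) - no unilateral deviation beneficial
Mixed NE: P1 plays Stag with p = 0.6, P2 plays Stag with q = 0.6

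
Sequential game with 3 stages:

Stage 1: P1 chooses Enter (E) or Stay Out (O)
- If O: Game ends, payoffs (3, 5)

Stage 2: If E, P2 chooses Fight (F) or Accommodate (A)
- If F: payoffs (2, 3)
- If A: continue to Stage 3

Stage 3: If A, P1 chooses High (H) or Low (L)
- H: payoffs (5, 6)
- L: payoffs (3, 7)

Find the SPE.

SPE: (E, A, H); Outcome (5, 6)

Work:
Stage 3: P1 chooses H (5 vs 3)
Stage 2: P2: F->3, A->6 (anticipating H). Choose A
Stage 1: P1: O->3, E->5 (anticipating A, H). Choose E
SPE path: E -> A -> H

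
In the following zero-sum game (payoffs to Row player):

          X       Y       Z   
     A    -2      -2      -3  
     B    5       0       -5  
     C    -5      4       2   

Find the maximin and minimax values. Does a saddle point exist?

Maximin = -3, Minimax = 2, Saddle: False

Work:
Row minimums: [-3, -5, -5] → maximin = -3
Column maximums: [5, 4, 2] → minimax = 2
No saddle point (maximin ≠ minimax). Mixed strategy needed.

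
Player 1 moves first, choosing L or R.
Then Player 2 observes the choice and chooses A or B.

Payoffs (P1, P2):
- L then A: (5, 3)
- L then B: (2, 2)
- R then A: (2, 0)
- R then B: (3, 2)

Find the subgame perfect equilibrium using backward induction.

P1 plays L, P2 plays A after L and B after R; Payoff (5, 3)

Work:
Backward induction:
After L: P2 chooses A → P1 gets 5
After R: P2 chooses B → P1 gets 3
P1 chooses L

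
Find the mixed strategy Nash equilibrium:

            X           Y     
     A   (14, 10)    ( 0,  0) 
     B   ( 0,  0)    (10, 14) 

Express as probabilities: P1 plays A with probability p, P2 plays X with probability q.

p = 0.5833, q = 0.4167

Work:
Find probabilities that make opponent indifferent:
P2 chooses q to make P1 indifferent between A and B
P1 chooses p to make P2 indifferent between X and Y
Mixed NE: P1 plays (A: 0.5833, B: 0.4167), P2 plays (X: 0.4167, Y: 0.5833)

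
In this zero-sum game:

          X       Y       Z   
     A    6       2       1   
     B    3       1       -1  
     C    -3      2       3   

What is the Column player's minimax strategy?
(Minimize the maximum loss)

Column should play Y, value = 2

Work:
Column player minimizes Row's maximum payoff:
Column X: max payoff to Row = 6
Column Y: max payoff to Row = 2
Column Z: max payoff to Row = 3
Minimum is 2, achieved by column Y.
Minimax strategy: Y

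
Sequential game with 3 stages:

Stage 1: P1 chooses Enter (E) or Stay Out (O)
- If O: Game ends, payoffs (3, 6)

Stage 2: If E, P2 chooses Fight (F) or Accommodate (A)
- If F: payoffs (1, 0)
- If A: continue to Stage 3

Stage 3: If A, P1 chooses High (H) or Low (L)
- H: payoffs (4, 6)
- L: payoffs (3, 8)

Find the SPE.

SPE: (E, A, H); Outcome (4, 6)

Work:
Stage 3: P1 chooses H (4 vs 3)
Stage 2: P2: F->0, A->6 (anticipating H). Choose A
Stage 1: P1: O->3, E->4 (anticipating A, H). Choose E
SPE path: E -> A -> H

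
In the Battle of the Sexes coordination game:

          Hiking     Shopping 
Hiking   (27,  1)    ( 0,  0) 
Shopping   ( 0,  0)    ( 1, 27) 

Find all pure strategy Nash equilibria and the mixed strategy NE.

Pure NE: (Hiking, Hiking) and (Shopping, Shopping); Mixed NE: p = 0.9643, q = 0.0357

Work:
Check pure NE:
(Hiking, Hiking): (27, 1) - no unilateral deviation beneficial
(Shopping, Shopping): (1, 27) - no unilateral deviation beneficial
Mixed NE: P1 plays Hiking with p = 0.9643, P2 plays Hiking with q = 0.0357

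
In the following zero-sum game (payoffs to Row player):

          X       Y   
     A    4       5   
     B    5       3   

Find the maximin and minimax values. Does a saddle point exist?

Maximin = 4, Minimax = 5, Saddle: False

Work:
Row minimums: [4, 3] → maximin = 4
Column maximums: [5, 5] → minimax = 5
No saddle point (maximin ≠ minimax). Mixed strategy needed.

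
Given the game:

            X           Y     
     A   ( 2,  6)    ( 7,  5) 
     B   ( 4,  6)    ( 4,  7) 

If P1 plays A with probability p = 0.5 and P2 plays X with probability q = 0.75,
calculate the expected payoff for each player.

E[P1] = 3.625, E[P2] = 6.0

Work:
E[P1] = p·q·π₁(A,X) + p·(1-q)·π₁(A,Y) + (1-p)·q·π₁(B,X) + (1-p)·(1-q)·π₁(B,Y)
= 0.5·0.75·2 + 0.5·0.25·7 + 0.5·0.75·4 + 0.5·0.25·4
= 3.625

E[P2] = 6.0 (similar calculation)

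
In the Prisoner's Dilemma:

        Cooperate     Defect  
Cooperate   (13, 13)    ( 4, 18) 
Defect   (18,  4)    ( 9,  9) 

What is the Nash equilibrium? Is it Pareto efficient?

(Defect, Defect) is NE; not Pareto efficient

Work:
Defect dominates Cooperate for both players:
If P2 cooperates: Defect (18) > Cooperate (13)
If P2 defects: Defect (9) > Cooperate (4)
NE: (Defect, Defect) with payoff (9, 9)
But (Cooperate, Cooperate) = (13, 13) Pareto dominates (9, 9)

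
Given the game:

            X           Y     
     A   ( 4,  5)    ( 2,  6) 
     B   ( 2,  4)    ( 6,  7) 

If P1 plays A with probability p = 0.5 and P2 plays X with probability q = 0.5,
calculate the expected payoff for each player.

E[P1] = 3.5, E[P2] = 5.5

Work:
E[P1] = p·q·π₁(A,X) + p·(1-q)·π₁(A,Y) + (1-p)·q·π₁(B,X) + (1-p)·(1-q)·π₁(B,Y)
= 0.5·0.5·4 + 0.5·0.5·2 + 0.5·0.5·2 + 0.5·0.5·6
= 3.5

E[P2] = 5.5 (similar calculation)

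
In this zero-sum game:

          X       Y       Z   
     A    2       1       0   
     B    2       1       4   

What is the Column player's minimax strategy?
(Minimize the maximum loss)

Column should play Y, value = 1

Work:
Column player minimizes Row's maximum payoff:
Column X: max payoff to Row = 2
Column Y: max payoff to Row = 1
Column Z: max payoff to Row = 4
Minimum is 1, achieved by column Y.
Minimax strategy: Y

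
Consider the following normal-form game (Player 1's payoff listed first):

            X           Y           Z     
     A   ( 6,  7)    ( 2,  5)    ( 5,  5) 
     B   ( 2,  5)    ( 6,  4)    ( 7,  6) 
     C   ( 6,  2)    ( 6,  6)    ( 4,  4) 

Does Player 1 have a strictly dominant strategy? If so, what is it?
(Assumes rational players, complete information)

No strictly dominant strategy exists for Player 1

Work:
A strategy strictly dominates another if it gives a strictly higher payoff against every opponent action. Compare each pair of P1's strategies column-by-column:
  A vs B: [6 vs 2, 2 vs 6, 5 vs 7] → A does not strictly dominate B (column Y: 2 ≤ 6)
  A vs C: [6 vs 6, 2 vs 6, 5 vs 4] → A does not strictly dominate C (column X: 6 ≤ 6)
  B vs A: [2 vs 6, 6 vs 2, 7 vs 5] → B does not strictly dominate A (column X: 2 ≤ 6)
  B vs C: [2 vs 6, 6 vs 6, 7 vs 4] → B does not strictly dominate C (column X: 2 ≤ 6)
  C vs A: [6 vs 6, 6 vs 2, 4 vs 5] → C does not strictly dominate A (column X: 6 ≤ 6)
  C vs B: [6 vs 2, 6 vs 6, 4 vs 7] → C does not strictly dominate B (column Y: 6 ≤ 6)
No single strategy strictly dominates all others → no strictly dominant strategy.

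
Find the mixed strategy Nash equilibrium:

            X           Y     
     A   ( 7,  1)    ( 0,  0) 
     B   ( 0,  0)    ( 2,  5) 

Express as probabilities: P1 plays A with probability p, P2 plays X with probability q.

p = 0.8333, q = 0.2222

Work:
Find probabilities that make opponent indifferent:
P2 chooses q to make P1 indifferent between A and B
P1 chooses p to make P2 indifferent between X and Y
Mixed NE: P1 plays (A: 0.8333, B: 0.1667), P2 plays (X: 0.2222, Y: 0.7778)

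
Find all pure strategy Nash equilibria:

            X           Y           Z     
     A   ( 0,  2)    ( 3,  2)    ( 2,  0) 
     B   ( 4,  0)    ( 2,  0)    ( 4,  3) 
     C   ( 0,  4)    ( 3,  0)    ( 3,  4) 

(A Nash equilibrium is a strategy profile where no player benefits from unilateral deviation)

Nash equilibrium: (A, Y), (B, Z)

Work:
Best responses:
  P1 vs X: payoffs [0, 4, 0] → best response B (payoff 4)
  P1 vs Y: payoffs [3, 2, 3] → best response A/C (payoff 3)
  P1 vs Z: payoffs [2, 4, 3] → best response B (payoff 4)
  P2 vs A: payoffs [2, 2, 0] → best response X/Y (payoff 2)
  P2 vs B: payoffs [0, 0, 3] → best response Z (payoff 3)
  P2 vs C: payoffs [4, 0, 4] → best response X/Z (payoff 4)
Mutual best responses: (A,Y), (B,Z) → Nash equilibria.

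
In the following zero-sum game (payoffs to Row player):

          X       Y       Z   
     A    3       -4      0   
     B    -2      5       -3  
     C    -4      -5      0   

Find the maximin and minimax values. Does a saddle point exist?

Maximin = -3, Minimax = 0, Saddle: False

Work:
Row minimums: [-4, -3, -5] → maximin = -3
Column maximums: [3, 5, 0] → minimax = 0
No saddle point (maximin ≠ minimax). Mixed strategy needed.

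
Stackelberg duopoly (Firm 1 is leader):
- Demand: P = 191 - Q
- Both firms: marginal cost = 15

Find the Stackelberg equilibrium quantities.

q₁* (leader) = 88.0, q₂* (follower) = 44.0

Work:
Follower's reaction: q₂ = (a - c - q₁)/2
Leader substitutes: π₁ = q₁·(a - q₁ - (a-c-q₁)/2 - c)
FOC: q₁* = (191 - 15)/2 = 88.00
Then: q₂* = (191 - 15 - 88.0)/2 = 44.00
Leader has first-mover advantage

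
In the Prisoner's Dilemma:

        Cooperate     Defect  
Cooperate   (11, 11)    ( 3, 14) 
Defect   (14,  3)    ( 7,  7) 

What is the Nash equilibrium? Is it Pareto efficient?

(Defect, Defect) is NE; not Pareto efficient

Work:
Defect dominates Cooperate for both players:
If P2 cooperates: Defect (14) > Cooperate (11)
If P2 defects: Defect (7) > Cooperate (3)
NE: (Defect, Defect) with payoff (7, 7)
But (Cooperate, Cooperate) = (11, 11) Pareto dominates (7, 7)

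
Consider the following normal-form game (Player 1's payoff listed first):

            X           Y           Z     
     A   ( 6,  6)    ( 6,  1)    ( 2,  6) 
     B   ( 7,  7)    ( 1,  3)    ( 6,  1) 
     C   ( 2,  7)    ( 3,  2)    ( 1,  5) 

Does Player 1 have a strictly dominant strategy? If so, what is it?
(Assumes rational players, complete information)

No strictly dominant strategy exists for Player 1

Work:
A strategy strictly dominates another if it gives a strictly higher payoff against every opponent action. Compare each pair of P1's strategies column-by-column:
  A vs B: [6 vs 7, 6 vs 1, 2 vs 6] → A does not strictly dominate B (column X: 6 ≤ 7)
  A vs C: [6 vs 2, 6 vs 3, 2 vs 1] → A strictly dominates C
  B vs A: [7 vs 6, 1 vs 6, 6 vs 2] → B does not strictly dominate A (column Y: 1 ≤ 6)
  B vs C: [7 vs 2, 1 vs 3, 6 vs 1] → B does not strictly dominate C (column Y: 1 ≤ 3)
  C vs A: [2 vs 6, 3 vs 6, 1 vs 2] → C does not strictly dominate A (column X: 2 ≤ 6)
  C vs B: [2 vs 7, 3 vs 1, 1 vs 6] → C does not strictly dominate B (column X: 2 ≤ 7)
No single strategy strictly dominates all others → no strictly dominant strategy.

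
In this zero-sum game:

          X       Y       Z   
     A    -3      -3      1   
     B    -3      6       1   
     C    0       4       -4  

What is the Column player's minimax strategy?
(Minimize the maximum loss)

Column should play X, value = 0

Work:
Column player minimizes Row's maximum payoff:
Column X: max payoff to Row = 0
Column Y: max payoff to Row = 6
Column Z: max payoff to Row = 1
Minimum is 0, achieved by column X.
Minimax strategy: X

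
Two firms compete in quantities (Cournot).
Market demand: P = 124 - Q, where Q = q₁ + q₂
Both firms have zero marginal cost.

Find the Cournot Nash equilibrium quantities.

q₁* = q₂* = 41.33; P* = 41.33

Work:
Profit: π_i = P·q_i = (a - q_i - q_j)·q_i
FOC: ∂π_i/∂q_i = a - 2q_i - q_j = 0
Reaction function: q_i = (124 - q_j)/2
Symmetry: q* = 124/3 = 41.33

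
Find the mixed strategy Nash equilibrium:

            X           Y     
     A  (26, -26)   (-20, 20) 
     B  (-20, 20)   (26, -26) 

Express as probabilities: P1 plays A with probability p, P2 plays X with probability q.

p = 0.5, q = 0.5

Work:
Find probabilities that make opponent indifferent:
P2 chooses q to make P1 indifferent between A and B
P1 chooses p to make P2 indifferent between X and Y
Mixed NE: P1 plays (A: 0.5, B: 0.5), P2 plays (X: 0.5, Y: 0.5)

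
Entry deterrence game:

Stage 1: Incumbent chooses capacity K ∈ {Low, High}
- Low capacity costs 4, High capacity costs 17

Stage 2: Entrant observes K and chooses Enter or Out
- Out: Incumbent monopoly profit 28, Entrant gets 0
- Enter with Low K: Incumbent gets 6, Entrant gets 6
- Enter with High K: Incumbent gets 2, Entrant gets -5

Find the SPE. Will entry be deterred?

SPE: (High, Enter|Low, Out|High); Entry deterred. Incumbent net profit = 11

Work:
After Low K: Entrant enters (6 > 0)
After High K: Entrant stays out (-5 < 0)
Incumbent: Low → 6−4=2, High → 28−17=11
Incumbent chooses High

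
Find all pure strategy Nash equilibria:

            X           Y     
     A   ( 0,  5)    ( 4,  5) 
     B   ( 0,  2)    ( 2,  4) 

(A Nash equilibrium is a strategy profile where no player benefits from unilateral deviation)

Nash equilibrium: (A, X), (A, Y)

Work:
Best responses:
  P1 vs X: payoffs [0, 0] → best response A/B (payoff 0)
  P1 vs Y: payoffs [4, 2] → best response A (payoff 4)
  P2 vs A: payoffs [5, 5] → best response X/Y (payoff 5)
  P2 vs B: payoffs [2, 4] → best response Y (payoff 4)
Mutual best responses: (A,X), (A,Y) → Nash equilibria.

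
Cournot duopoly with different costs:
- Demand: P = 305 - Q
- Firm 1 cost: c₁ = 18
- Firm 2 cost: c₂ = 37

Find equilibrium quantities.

q₁* = 102.0, q₂* = 83.0

Work:
Reaction: q₁ = (305 - 18 - q₂)/2
Reaction: q₂ = (305 - 37 - q₁)/2
Solve simultaneously:
q₁* = (305 - 2×18 + 37)/3 = 102.0
q₂* = (305 - 2×37 + 18)/3 = 83.0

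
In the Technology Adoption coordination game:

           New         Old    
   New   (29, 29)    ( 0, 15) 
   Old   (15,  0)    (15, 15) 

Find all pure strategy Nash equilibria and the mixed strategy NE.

Pure NE: (New, New) and (Old, Old); Mixed NE: p = 0.5172, q = 0.5172

Work:
Check pure NE:
(New, New): (29, 29) - no unilateral deviation beneficial
(Old, Old): (15, 15) - no unilateral deviation beneficial
Mixed NE: P1 plays New with p = 0.5172, P2 plays New with q = 0.5172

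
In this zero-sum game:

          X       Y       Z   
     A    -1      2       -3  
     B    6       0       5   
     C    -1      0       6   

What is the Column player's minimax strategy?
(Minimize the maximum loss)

Column should play Y, value = 2

Work:
Column player minimizes Row's maximum payoff:
Column X: max payoff to Row = 6
Column Y: max payoff to Row = 2
Column Z: max payoff to Row = 6
Minimum is 2, achieved by column Y.
Minimax strategy: Y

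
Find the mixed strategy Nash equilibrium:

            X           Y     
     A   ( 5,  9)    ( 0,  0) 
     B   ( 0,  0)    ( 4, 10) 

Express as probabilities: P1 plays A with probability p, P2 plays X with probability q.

p = 0.5263, q = 0.4444

Work:
Find probabilities that make opponent indifferent:
P2 chooses q to make P1 indifferent between A and B
P1 chooses p to make P2 indifferent between X and Y
Mixed NE: P1 plays (A: 0.5263, B: 0.4737), P2 plays (X: 0.4444, Y: 0.5556)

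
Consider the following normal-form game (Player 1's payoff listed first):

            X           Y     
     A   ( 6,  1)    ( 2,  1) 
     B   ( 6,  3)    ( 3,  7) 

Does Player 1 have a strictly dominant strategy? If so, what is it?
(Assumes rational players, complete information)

No strictly dominant strategy exists for Player 1

Work:
A strategy strictly dominates another if it gives a strictly higher payoff against every opponent action. Compare each pair of P1's strategies column-by-column:
  A vs B: [6 vs 6, 2 vs 3] → A does not strictly dominate B (column X: 6 ≤ 6)
  B vs A: [6 vs 6, 3 vs 2] → B does not strictly dominate A (column X: 6 ≤ 6)
No single strategy strictly dominates all others → no strictly dominant strategy.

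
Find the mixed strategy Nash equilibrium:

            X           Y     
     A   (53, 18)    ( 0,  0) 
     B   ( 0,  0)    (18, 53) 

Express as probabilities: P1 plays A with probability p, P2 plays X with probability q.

p = 0.7465, q = 0.2535

Work:
Find probabilities that make opponent indifferent:
P2 chooses q to make P1 indifferent between A and B
P1 chooses p to make P2 indifferent between X and Y
Mixed NE: P1 plays (A: 0.7465, B: 0.2535), P2 plays (X: 0.2535, Y: 0.7465)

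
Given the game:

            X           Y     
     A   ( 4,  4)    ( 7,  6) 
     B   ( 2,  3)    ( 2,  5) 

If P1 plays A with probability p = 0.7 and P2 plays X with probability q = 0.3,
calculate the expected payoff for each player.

E[P1] = 4.87, E[P2] = 5.1

Work:
E[P1] = p·q·π₁(A,X) + p·(1-q)·π₁(A,Y) + (1-p)·q·π₁(B,X) + (1-p)·(1-q)·π₁(B,Y)
= 0.7·0.3·4 + 0.7·0.7·7 + 0.3·0.3·2 + 0.3·0.7·2
= 4.87

E[P2] = 5.1 (similar calculation)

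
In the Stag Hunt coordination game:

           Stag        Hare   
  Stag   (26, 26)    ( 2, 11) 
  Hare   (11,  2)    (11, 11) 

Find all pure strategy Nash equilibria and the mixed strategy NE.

Pure NE: (Stag, Stag) and (Hare, Hare); Mixed NE: p = 0.375, q = 0.375

Work:
Check pure NE:
(Stag, Stag): (26, 26) - no unilateral deviation beneficial
(Hare, Hare): (11, 11) - no unilateral deviation beneficial
Mixed NE: P1 plays Stag with p = 0.375, P2 plays Stag with q = 0.375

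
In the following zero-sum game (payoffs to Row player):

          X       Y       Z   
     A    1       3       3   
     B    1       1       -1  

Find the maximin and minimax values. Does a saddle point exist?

Maximin = 1, Minimax = 1, Saddle: True

Work:
Row minimums: [1, -1] → maximin = 1
Column maximums: [1, 3, 3] → minimax = 1
Saddle point exists! Game value = 1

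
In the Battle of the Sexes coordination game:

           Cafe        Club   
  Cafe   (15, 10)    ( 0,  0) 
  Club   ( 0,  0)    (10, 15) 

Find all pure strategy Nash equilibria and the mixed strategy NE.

Pure NE: (Cafe, Cafe) and (Club, Club); Mixed NE: p = 0.6, q = 0.4

Work:
Check pure NE:
(Cafe, Cafe): (15, 10) - no unilateral deviation beneficial
(Club, Club): (10, 15) - no unilateral deviation beneficial
Mixed NE: P1 plays Cafe with p = 0.6, P2 plays Cafe with q = 0.4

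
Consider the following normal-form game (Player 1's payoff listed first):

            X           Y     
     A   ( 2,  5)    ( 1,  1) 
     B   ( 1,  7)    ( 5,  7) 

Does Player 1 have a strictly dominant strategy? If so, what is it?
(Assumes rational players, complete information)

No strictly dominant strategy exists for Player 1

Work:
A strategy strictly dominates another if it gives a strictly higher payoff against every opponent action. Compare each pair of P1's strategies column-by-column:
  A vs B: [2 vs 1, 1 vs 5] → A does not strictly dominate B (column Y: 1 ≤ 5)
  B vs A: [1 vs 2, 5 vs 1] → B does not strictly dominate A (column X: 1 ≤ 2)
No single strategy strictly dominates all others → no strictly dominant strategy.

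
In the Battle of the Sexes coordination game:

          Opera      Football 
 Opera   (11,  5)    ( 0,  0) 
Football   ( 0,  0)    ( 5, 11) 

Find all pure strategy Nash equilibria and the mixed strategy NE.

Pure NE: (Opera, Opera) and (Football, Football); Mixed NE: p = 0.6875, q = 0.3125

Work:
Check pure NE:
(Opera, Opera): (11, 5) - no unilateral deviation beneficial
(Football, Football): (5, 11) - no unilateral deviation beneficial
Mixed NE: P1 plays Opera with p = 0.6875, P2 plays Opera with q = 0.3125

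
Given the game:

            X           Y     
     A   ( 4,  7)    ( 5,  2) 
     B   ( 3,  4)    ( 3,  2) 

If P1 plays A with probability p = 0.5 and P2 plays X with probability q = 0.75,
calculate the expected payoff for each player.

E[P1] = 3.625, E[P2] = 4.625

Work:
E[P1] = p·q·π₁(A,X) + p·(1-q)·π₁(A,Y) + (1-p)·q·π₁(B,X) + (1-p)·(1-q)·π₁(B,Y)
= 0.5·0.75·4 + 0.5·0.25·5 + 0.5·0.75·3 + 0.5·0.25·3
= 3.625

E[P2] = 4.625 (similar calculation)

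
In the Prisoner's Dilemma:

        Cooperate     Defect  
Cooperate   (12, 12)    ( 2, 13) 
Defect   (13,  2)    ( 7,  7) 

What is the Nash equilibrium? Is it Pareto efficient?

(Defect, Defect) is NE; not Pareto efficient

Work:
Defect dominates Cooperate for both players:
If P2 cooperates: Defect (13) > Cooperate (12)
If P2 defects: Defect (7) > Cooperate (2)
NE: (Defect, Defect) with payoff (7, 7)
But (Cooperate, Cooperate) = (12, 12) Pareto dominates (7, 7)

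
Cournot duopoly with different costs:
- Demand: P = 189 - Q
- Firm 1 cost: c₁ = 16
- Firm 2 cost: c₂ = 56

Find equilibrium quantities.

q₁* = 71.0, q₂* = 31.0

Work:
Reaction: q₁ = (189 - 16 - q₂)/2
Reaction: q₂ = (189 - 56 - q₁)/2
Solve simultaneously:
q₁* = (189 - 2×16 + 56)/3 = 71.0
q₂* = (189 - 2×56 + 16)/3 = 31.0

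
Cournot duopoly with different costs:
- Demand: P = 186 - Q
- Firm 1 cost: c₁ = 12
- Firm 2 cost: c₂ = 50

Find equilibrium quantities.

q₁* = 70.67, q₂* = 32.67

Work:
Reaction: q₁ = (186 - 12 - q₂)/2
Reaction: q₂ = (186 - 50 - q₁)/2
Solve simultaneously:
q₁* = (186 - 2×12 + 50)/3 = 70.67
q₂* = (186 - 2×50 + 12)/3 = 32.67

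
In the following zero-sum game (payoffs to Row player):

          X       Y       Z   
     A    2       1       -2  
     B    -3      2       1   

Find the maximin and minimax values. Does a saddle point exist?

Maximin = -2, Minimax = 1, Saddle: False

Work:
Row minimums: [-2, -3] → maximin = -2
Column maximums: [2, 2, 1] → minimax = 1
No saddle point (maximin ≠ minimax). Mixed strategy needed.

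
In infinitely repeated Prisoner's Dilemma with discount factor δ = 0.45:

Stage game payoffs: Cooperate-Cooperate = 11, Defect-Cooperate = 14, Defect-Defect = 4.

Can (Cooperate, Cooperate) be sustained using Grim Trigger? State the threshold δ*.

δ* = 0.3; since δ = 0.45 ≥ 0.3, cooperation can be sustained

Work:
For Grim Trigger:
Cooperate forever: 11/(1-δ)
Defect then punished: 14 + 4·δ/(1-δ)
Need: 11/(1-δ) ≥ 14 + 4·δ/(1-δ)
Solving: δ ≥ (T-R)/(T-P) = (14-11)/(14-4) = 0.3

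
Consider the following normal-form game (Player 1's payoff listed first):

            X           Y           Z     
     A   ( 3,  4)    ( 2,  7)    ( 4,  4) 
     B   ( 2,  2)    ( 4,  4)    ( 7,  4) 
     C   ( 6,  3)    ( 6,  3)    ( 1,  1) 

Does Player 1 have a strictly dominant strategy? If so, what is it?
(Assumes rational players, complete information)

No strictly dominant strategy exists for Player 1

Work:
A strategy strictly dominates another if it gives a strictly higher payoff against every opponent action. Compare each pair of P1's strategies column-by-column:
  A vs B: [3 vs 2, 2 vs 4, 4 vs 7] → A does not strictly dominate B (column Y: 2 ≤ 4)
  A vs C: [3 vs 6, 2 vs 6, 4 vs 1] → A does not strictly dominate C (column X: 3 ≤ 6)
  B vs A: [2 vs 3, 4 vs 2, 7 vs 4] → B does not strictly dominate A (column X: 2 ≤ 3)
  B vs C: [2 vs 6, 4 vs 6, 7 vs 1] → B does not strictly dominate C (column X: 2 ≤ 6)
  C vs A: [6 vs 3, 6 vs 2, 1 vs 4] → C does not strictly dominate A (column Z: 1 ≤ 4)
  C vs B: [6 vs 2, 6 vs 4, 1 vs 7] → C does not strictly dominate B (column Z: 1 ≤ 7)
No single strategy strictly dominates all others → no strictly dominant strategy.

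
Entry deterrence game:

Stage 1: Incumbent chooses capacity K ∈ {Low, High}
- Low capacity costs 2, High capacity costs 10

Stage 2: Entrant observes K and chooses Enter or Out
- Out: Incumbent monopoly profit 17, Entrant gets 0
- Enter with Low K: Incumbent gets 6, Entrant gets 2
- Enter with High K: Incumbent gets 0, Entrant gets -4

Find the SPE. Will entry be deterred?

SPE: (High, Enter|Low, Out|High); Entry deterred. Incumbent net profit = 7

Work:
After Low K: Entrant enters (2 > 0)
After High K: Entrant stays out (-4 < 0)
Incumbent: Low → 6−2=4, High → 17−10=7
Incumbent chooses High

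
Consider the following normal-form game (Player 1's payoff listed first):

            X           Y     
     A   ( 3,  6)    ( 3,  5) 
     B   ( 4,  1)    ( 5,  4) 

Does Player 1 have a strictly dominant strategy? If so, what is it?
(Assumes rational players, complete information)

Yes, Player 1's strictly dominant strategy is B

Work:
A strategy strictly dominates another if it gives a strictly higher payoff against every opponent action. Compare each pair of P1's strategies column-by-column:
  A vs B: [3 vs 4, 3 vs 5] → A does not strictly dominate B (column X: 3 ≤ 4)
  B vs A: [4 vs 3, 5 vs 3] → B strictly dominates A
B strictly dominates every other strategy → strictly dominant.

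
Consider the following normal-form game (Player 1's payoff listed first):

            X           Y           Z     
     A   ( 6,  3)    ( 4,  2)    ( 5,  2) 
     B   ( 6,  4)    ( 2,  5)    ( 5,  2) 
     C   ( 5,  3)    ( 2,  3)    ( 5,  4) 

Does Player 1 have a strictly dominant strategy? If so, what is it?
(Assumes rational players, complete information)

No strictly dominant strategy exists for Player 1

Work:
A strategy strictly dominates another if it gives a strictly higher payoff against every opponent action. Compare each pair of P1's strategies column-by-column:
  A vs B: [6 vs 6, 4 vs 2, 5 vs 5] → A does not strictly dominate B (column X: 6 ≤ 6)
  A vs C: [6 vs 5, 4 vs 2, 5 vs 5] → A does not strictly dominate C (column Z: 5 ≤ 5)
  B vs A: [6 vs 6, 2 vs 4, 5 vs 5] → B does not strictly dominate A (column X: 6 ≤ 6)
  B vs C: [6 vs 5, 2 vs 2, 5 vs 5] → B does not strictly dominate C (column Y: 2 ≤ 2)
  C vs A: [5 vs 6, 2 vs 4, 5 vs 5] → C does not strictly dominate A (column X: 5 ≤ 6)
  C vs B: [5 vs 6, 2 vs 2, 5 vs 5] → C does not strictly dominate B (column X: 5 ≤ 6)
No single strategy strictly dominates all others → no strictly dominant strategy.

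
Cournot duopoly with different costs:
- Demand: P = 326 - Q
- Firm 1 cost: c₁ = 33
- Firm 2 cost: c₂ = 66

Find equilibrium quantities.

q₁* = 108.67, q₂* = 75.67

Work:
Reaction: q₁ = (326 - 33 - q₂)/2
Reaction: q₂ = (326 - 66 - q₁)/2
Solve simultaneously:
q₁* = (326 - 2×33 + 66)/3 = 108.67
q₂* = (326 - 2×66 + 33)/3 = 75.67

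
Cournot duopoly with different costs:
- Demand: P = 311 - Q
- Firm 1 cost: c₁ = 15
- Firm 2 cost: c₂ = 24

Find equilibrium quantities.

q₁* = 101.67, q₂* = 92.67

Work:
Reaction: q₁ = (311 - 15 - q₂)/2
Reaction: q₂ = (311 - 24 - q₁)/2
Solve simultaneously:
q₁* = (311 - 2×15 + 24)/3 = 101.67
q₂* = (311 - 2×24 + 15)/3 = 92.67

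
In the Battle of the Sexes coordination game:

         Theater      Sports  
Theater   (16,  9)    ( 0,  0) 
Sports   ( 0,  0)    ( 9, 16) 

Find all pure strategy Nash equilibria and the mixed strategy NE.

Pure NE: (Theater, Theater) and (Sports, Sports); Mixed NE: p = 0.64, q = 0.36

Work:
Check pure NE:
(Theater, Theater): (16, 9) - no unilateral deviation beneficial
(Sports, Sports): (9, 16) - no unilateral deviation beneficial
Mixed NE: P1 plays Theater with p = 0.64, P2 plays Theater with q = 0.36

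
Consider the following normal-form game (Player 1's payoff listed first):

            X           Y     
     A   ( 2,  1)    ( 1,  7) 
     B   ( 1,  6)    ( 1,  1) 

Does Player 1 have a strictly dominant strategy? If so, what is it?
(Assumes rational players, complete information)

No strictly dominant strategy exists for Player 1

Work:
A strategy strictly dominates another if it gives a strictly higher payoff against every opponent action. Compare each pair of P1's strategies column-by-column:
  A vs B: [2 vs 1, 1 vs 1] → A does not strictly dominate B (column Y: 1 ≤ 1)
  B vs A: [1 vs 2, 1 vs 1] → B does not strictly dominate A (column X: 1 ≤ 2)
No single strategy strictly dominates all others → no strictly dominant strategy.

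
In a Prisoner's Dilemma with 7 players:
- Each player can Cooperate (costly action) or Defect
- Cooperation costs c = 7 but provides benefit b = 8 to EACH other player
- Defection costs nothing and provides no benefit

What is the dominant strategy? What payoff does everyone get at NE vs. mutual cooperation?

Dominant: Defect; NE payoff = 0; Coop payoff = 41

Work:
Defect dominates (saves cost c = 7, benefit to others is external)
NE: All defect → everyone gets 0
If all cooperate: each receives (6)×8 - 7 = 41
Social dilemma: 41 > 0 but NE gives 0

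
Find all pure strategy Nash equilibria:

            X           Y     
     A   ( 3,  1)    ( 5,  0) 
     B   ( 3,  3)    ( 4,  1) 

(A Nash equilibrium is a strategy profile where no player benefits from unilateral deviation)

Nash equilibrium: (A, X), (B, X)

Work:
Best responses:
  P1 vs X: payoffs [3, 3] → best response A/B (payoff 3)
  P1 vs Y: payoffs [5, 4] → best response A (payoff 5)
  P2 vs A: payoffs [1, 0] → best response X (payoff 1)
  P2 vs B: payoffs [3, 1] → best response X (payoff 3)
Mutual best responses: (A,X), (B,X) → Nash equilibria.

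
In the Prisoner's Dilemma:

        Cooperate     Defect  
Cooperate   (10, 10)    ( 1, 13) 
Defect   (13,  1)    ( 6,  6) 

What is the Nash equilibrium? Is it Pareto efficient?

(Defect, Defect) is NE; not Pareto efficient

Work:
Defect dominates Cooperate for both players:
If P2 cooperates: Defect (13) > Cooperate (10)
If P2 defects: Defect (6) > Cooperate (1)
NE: (Defect, Defect) with payoff (6, 6)
But (Cooperate, Cooperate) = (10, 10) Pareto dominates (6, 6)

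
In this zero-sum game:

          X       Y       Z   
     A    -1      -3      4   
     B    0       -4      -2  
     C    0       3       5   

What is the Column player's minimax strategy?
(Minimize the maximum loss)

Column should play X, value = 0

Work:
Column player minimizes Row's maximum payoff:
Column X: max payoff to Row = 0
Column Y: max payoff to Row = 3
Column Z: max payoff to Row = 5
Minimum is 0, achieved by column X.
Minimax strategy: X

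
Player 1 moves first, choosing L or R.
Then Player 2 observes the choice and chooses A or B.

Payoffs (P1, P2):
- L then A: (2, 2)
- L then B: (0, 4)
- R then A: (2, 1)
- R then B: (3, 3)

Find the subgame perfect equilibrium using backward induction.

P1 plays R, P2 plays B after L and B after R; Payoff (3, 3)

Work:
Backward induction:
After L: P2 chooses B → P1 gets 0
After R: P2 chooses B → P1 gets 3
P1 chooses R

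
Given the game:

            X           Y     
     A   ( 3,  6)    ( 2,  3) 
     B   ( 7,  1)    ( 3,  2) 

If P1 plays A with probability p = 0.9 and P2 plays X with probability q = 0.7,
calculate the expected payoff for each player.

E[P1] = 3.01, E[P2] = 4.72

Work:
E[P1] = p·q·π₁(A,X) + p·(1-q)·π₁(A,Y) + (1-p)·q·π₁(B,X) + (1-p)·(1-q)·π₁(B,Y)
= 0.9·0.7·3 + 0.9·0.3·2 + 0.1·0.7·7 + 0.1·0.3·3
= 3.01

E[P2] = 4.72 (similar calculation)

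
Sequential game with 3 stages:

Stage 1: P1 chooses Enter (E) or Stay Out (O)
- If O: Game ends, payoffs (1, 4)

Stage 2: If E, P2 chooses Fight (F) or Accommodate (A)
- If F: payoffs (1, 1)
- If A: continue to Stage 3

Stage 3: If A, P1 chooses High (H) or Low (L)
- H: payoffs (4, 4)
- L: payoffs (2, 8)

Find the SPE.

SPE: (E, A, H); Outcome (4, 4)

Work:
Stage 3: P1 chooses H (4 vs 2)
Stage 2: P2: F->1, A->4 (anticipating H). Choose A
Stage 1: P1: O->1, E->4 (anticipating A, H). Choose E
SPE path: E -> A -> H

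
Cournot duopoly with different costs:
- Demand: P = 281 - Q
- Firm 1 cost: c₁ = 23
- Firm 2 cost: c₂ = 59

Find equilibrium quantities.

q₁* = 98.0, q₂* = 62.0

Work:
Reaction: q₁ = (281 - 23 - q₂)/2
Reaction: q₂ = (281 - 59 - q₁)/2
Solve simultaneously:
q₁* = (281 - 2×23 + 59)/3 = 98.0
q₂* = (281 - 2×59 + 23)/3 = 62.0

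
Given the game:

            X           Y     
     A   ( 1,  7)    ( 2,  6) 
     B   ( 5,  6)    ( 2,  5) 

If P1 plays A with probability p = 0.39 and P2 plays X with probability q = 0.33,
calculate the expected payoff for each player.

E[P1] = 2.4752, E[P2] = 5.72

Work:
E[P1] = p·q·π₁(A,X) + p·(1-q)·π₁(A,Y) + (1-p)·q·π₁(B,X) + (1-p)·(1-q)·π₁(B,Y)
= 0.39·0.33·1 + 0.39·0.67·2 + 0.61·0.33·5 + 0.61·0.67·2
= 2.4752

E[P2] = 5.72 (similar calculation)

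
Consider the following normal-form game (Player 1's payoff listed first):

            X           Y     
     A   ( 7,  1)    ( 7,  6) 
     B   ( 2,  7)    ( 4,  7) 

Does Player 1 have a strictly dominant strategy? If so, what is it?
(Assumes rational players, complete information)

Yes, Player 1's strictly dominant strategy is A

Work:
A strategy strictly dominates another if it gives a strictly higher payoff against every opponent action. Compare each pair of P1's strategies column-by-column:
  A vs B: [7 vs 2, 7 vs 4] → A strictly dominates B
  B vs A: [2 vs 7, 4 vs 7] → B does not strictly dominate A (column X: 2 ≤ 7)
A strictly dominates every other strategy → strictly dominant.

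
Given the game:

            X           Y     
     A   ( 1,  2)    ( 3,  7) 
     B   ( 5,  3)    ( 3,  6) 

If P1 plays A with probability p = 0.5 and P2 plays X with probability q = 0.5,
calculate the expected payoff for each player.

E[P1] = 3.0, E[P2] = 4.5

Work:
E[P1] = p·q·π₁(A,X) + p·(1-q)·π₁(A,Y) + (1-p)·q·π₁(B,X) + (1-p)·(1-q)·π₁(B,Y)
= 0.5·0.5·1 + 0.5·0.5·3 + 0.5·0.5·5 + 0.5·0.5·3
= 3.0

E[P2] = 4.5 (similar calculation)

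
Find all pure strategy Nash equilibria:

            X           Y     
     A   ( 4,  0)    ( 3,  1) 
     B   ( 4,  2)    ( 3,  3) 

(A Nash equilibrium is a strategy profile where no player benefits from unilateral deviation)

Nash equilibrium: (A, Y), (B, Y)

Work:
Best responses:
  P1 vs X: payoffs [4, 4] → best response A/B (payoff 4)
  P1 vs Y: payoffs [3, 3] → best response A/B (payoff 3)
  P2 vs A: payoffs [0, 1] → best response Y (payoff 1)
  P2 vs B: payoffs [2, 3] → best response Y (payoff 3)
Mutual best responses: (A,Y), (B,Y) → Nash equilibria.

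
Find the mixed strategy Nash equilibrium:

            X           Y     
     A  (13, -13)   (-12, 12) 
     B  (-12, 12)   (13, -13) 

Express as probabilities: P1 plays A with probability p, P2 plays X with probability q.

p = 0.5, q = 0.5

Work:
Find probabilities that make opponent indifferent:
P2 chooses q to make P1 indifferent between A and B
P1 chooses p to make P2 indifferent between X and Y
Mixed NE: P1 plays (A: 0.5, B: 0.5), P2 plays (X: 0.5, Y: 0.5)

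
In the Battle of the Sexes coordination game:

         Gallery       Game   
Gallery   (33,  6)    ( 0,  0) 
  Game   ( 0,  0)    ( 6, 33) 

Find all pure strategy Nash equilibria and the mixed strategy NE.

Pure NE: (Gallery, Gallery) and (Game, Game); Mixed NE: p = 0.8462, q = 0.1538

Work:
Check pure NE:
(Gallery, Gallery): (33, 6) - no unilateral deviation beneficial
(Game, Game): (6, 33) - no unilateral deviation beneficial
Mixed NE: P1 plays Gallery with p = 0.8462, P2 plays Gallery with q = 0.1538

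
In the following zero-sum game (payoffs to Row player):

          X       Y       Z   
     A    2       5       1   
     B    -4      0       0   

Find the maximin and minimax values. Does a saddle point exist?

Maximin = 1, Minimax = 1, Saddle: True

Work:
Row minimums: [1, -4] → maximin = 1
Column maximums: [2, 5, 1] → minimax = 1
Saddle point exists! Game value = 1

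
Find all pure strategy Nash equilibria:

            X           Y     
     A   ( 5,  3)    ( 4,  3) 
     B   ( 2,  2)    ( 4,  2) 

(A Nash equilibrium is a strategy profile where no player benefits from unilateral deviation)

Nash equilibrium: (A, X), (A, Y), (B, Y)

Work:
Best responses:
  P1 vs X: payoffs [5, 2] → best response A (payoff 5)
  P1 vs Y: payoffs [4, 4] → best response A/B (payoff 4)
  P2 vs A: payoffs [3, 3] → best response X/Y (payoff 3)
  P2 vs B: payoffs [2, 2] → best response X/Y (payoff 2)
Mutual best responses: (A,X), (A,Y), (B,Y) → Nash equilibria.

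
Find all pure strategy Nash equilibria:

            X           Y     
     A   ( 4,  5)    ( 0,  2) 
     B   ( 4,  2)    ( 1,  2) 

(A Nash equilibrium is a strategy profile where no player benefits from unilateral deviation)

Nash equilibrium: (A, X), (B, X), (B, Y)

Work:
Best responses:
  P1 vs X: payoffs [4, 4] → best response A/B (payoff 4)
  P1 vs Y: payoffs [0, 1] → best response B (payoff 1)
  P2 vs A: payoffs [5, 2] → best response X (payoff 5)
  P2 vs B: payoffs [2, 2] → best response X/Y (payoff 2)
Mutual best responses: (A,X), (B,X), (B,Y) → Nash equilibria.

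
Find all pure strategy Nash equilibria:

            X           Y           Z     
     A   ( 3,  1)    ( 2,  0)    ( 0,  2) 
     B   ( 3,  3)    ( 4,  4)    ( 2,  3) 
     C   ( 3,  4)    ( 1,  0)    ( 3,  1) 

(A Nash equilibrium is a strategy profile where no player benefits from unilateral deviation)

Nash equilibrium: (B, Y), (C, X)

Work:
Best responses:
  P1 vs X: payoffs [3, 3, 3] → best response A/B/C (payoff 3)
  P1 vs Y: payoffs [2, 4, 1] → best response B (payoff 4)
  P1 vs Z: payoffs [0, 2, 3] → best response C (payoff 3)
  P2 vs A: payoffs [1, 0, 2] → best response Z (payoff 2)
  P2 vs B: payoffs [3, 4, 3] → best response Y (payoff 4)
  P2 vs C: payoffs [4, 0, 1] → best response X (payoff 4)
Mutual best responses: (B,Y), (C,X) → Nash equilibria.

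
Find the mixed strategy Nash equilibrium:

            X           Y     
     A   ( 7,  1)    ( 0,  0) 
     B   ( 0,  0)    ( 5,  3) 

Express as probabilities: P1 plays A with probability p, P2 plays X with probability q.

p = 0.75, q = 0.4167

Work:
Find probabilities that make opponent indifferent:
P2 chooses q to make P1 indifferent between A and B
P1 chooses p to make P2 indifferent between X and Y
Mixed NE: P1 plays (A: 0.75, B: 0.25), P2 plays (X: 0.4167, Y: 0.5833)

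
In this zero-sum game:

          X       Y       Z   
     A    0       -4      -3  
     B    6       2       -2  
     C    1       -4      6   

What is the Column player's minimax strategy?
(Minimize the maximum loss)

Column should play Y, value = 2

Work:
Column player minimizes Row's maximum payoff:
Column X: max payoff to Row = 6
Column Y: max payoff to Row = 2
Column Z: max payoff to Row = 6
Minimum is 2, achieved by column Y.
Minimax strategy: Y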